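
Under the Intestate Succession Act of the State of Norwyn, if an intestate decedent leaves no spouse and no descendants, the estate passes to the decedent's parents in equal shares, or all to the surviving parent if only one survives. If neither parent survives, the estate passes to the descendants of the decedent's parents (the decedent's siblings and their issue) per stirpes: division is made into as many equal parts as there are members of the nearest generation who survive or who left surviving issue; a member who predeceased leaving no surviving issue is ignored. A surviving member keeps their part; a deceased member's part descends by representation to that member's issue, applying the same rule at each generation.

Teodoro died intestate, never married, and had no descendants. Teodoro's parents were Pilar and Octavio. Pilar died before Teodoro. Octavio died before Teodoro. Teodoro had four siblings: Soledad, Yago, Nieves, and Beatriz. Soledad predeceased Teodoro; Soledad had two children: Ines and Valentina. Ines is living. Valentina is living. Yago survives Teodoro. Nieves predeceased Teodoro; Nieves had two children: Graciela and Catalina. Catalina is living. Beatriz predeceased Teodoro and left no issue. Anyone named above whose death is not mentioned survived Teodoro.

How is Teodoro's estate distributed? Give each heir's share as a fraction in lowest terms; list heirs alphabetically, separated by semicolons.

Catalina 1/6; Graciela 1/6; Ines 1/6; Valentina 1/6; Yago 1/3

Neither parent survives and there are no descendants, so the estate passes to Teodoro's siblings and their issue per stirpes.
Beatriz left no surviving issue, so that branch lapses and is disregarded.
The estate is divided into 3 equal shares of 1/3 among Soledad, Yago, Nieves.
Soledad predeceased; the 1/3 allotted to Soledad's branch passes to Soledad's issue by representation.
The 1/3 is divided into 2 equal shares of 1/6 among Ines, Valentina.
Ines is living and takes 1/6.
Valentina is living and takes 1/6.
Yago is living and takes 1/3.
Nieves predeceased; the 1/3 allotted to Nieves's branch passes to Nieves's issue by representation.
The 1/3 is divided into 2 equal shares of 1/6 among Graciela, Catalina.
Graciela is living and takes 1/6.
Catalina is living and takes 1/6.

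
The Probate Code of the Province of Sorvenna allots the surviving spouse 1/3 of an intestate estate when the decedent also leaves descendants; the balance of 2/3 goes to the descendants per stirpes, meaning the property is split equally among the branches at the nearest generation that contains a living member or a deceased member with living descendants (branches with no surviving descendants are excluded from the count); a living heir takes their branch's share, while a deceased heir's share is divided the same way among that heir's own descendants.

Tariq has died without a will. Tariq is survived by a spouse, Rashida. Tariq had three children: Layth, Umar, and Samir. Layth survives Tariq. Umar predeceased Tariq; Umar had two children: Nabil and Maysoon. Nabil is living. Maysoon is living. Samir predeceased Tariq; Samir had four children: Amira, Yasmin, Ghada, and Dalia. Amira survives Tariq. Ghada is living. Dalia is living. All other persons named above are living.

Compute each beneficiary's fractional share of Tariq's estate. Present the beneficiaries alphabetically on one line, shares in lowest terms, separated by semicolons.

Amira 1/18; Dalia 1/18; Ghada 1/18; Layth 2/9; Maysoon 1/9; Nabil 1/9; Rashida 1/3; Yasmin 1/18

Rashida, as surviving spouse, takes 1/3.
The remaining 2/3 passes to Tariq's descendants per stirpes.
The 2/3 is divided into 3 equal shares of 2/9 among Layth, Umar, Samir.
Layth is living and takes 2/9.
Umar predeceased; the 2/9 allotted to Umar's branch passes to Umar's issue by representation.
The 2/9 is divided into 2 equal shares of 1/9 among Nabil, Maysoon.
Nabil is living and takes 1/9.
Maysoon is living and takes 1/9.
Samir predeceased; the 2/9 allotted to Samir's branch passes to Samir's issue by representation.
The 2/9 is divided into 4 equal shares of 1/18 among Amira, Yasmin, Ghada, Dalia.
Amira is living and takes 1/18.
Yasmin is living and takes 1/18.
Ghada is living and takes 1/18.
Dalia is living and takes 1/18.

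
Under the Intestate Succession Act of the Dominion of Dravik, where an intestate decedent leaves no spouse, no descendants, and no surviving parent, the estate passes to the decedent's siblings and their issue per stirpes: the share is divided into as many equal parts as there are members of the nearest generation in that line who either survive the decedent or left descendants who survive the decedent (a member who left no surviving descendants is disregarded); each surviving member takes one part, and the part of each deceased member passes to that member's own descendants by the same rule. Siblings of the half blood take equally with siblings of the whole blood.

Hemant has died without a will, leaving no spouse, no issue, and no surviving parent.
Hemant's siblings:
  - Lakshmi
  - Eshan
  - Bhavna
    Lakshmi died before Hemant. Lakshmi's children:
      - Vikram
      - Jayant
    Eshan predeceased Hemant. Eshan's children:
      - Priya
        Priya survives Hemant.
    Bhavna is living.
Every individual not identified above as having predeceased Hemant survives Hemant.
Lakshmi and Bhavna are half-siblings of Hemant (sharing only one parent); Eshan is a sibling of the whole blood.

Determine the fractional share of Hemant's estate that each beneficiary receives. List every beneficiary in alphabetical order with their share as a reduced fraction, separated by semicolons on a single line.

No spouse, descendants, or parent survives, so the estate passes to Hemant's siblings per stirpes.
Half-blood and whole-blood siblings take equally under the stated rule.
The estate is divided into 3 equal shares of 1/3 among Lakshmi, Eshan, Bhavna.
Lakshmi predeceased; the 1/3 allotted to Lakshmi's branch passes to Lakshmi's issue by representation.
The 1/3 is divided into 2 equal shares of 1/6 among Vikram, Jayant.
Vikram is living and takes 1/6.
Jayant is living and takes 1/6.
Eshan predeceased; the 1/3 allotted to Eshan's branch passes to Eshan's issue by representation.
Priya is the sole taker at this level and receives the full 1/3.
Bhavna is living and takes 1/3.

Bhavna 1/3; Jayant 1/6; Priya 1/3; Vikram 1/6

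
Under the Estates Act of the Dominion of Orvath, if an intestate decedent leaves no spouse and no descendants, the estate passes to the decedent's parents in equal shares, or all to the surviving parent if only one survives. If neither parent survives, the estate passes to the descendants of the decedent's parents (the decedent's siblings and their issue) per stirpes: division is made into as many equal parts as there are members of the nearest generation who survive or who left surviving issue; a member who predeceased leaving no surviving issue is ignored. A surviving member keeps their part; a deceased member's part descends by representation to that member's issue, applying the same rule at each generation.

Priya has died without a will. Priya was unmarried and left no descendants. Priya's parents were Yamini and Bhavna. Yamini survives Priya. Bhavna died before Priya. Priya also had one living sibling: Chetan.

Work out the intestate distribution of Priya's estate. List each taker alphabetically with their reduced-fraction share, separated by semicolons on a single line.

Only one parent, Yamini, survives, so Yamini takes the entire estate. The siblings take nothing because a surviving parent has priority.

Yamini 1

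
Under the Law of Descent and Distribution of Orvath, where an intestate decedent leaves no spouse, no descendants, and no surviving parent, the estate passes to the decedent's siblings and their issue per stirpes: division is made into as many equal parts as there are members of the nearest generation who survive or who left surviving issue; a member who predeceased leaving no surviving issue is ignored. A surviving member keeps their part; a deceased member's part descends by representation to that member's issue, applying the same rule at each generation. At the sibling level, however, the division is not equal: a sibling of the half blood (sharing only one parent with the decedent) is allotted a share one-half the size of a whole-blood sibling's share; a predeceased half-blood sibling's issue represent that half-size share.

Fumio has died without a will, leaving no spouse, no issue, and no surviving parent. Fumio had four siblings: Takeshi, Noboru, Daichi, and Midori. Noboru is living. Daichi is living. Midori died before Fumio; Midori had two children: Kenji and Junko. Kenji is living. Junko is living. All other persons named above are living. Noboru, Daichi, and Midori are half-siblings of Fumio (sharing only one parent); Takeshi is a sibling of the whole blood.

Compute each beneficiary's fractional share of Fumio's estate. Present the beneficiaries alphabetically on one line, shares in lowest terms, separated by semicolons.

Daichi 1/5; Junko 1/10; Kenji 1/10; Noboru 1/5; Takeshi 2/5

No spouse, descendants, or parent survives, so the estate passes to Fumio's siblings per stirpes.
Half-blood siblings count for one-half the weight of whole-blood siblings at the initial division.
Dividing 1 in proportion to weights (total weight 5/2): Takeshi (weight 1) → 2/5; Noboru (weight 1/2) → 1/5; Daichi (weight 1/2) → 1/5; Midori (weight 1/2) → 1/5.
Takeshi is living and takes 2/5.
Noboru is living and takes 1/5.
Daichi is living and takes 1/5.
Midori predeceased; the 1/5 allotted to Midori's branch passes to Midori's issue by representation.
The 1/5 is divided into 2 equal shares of 1/10 among Kenji, Junko.
Kenji is living and takes 1/10.
Junko is living and takes 1/10.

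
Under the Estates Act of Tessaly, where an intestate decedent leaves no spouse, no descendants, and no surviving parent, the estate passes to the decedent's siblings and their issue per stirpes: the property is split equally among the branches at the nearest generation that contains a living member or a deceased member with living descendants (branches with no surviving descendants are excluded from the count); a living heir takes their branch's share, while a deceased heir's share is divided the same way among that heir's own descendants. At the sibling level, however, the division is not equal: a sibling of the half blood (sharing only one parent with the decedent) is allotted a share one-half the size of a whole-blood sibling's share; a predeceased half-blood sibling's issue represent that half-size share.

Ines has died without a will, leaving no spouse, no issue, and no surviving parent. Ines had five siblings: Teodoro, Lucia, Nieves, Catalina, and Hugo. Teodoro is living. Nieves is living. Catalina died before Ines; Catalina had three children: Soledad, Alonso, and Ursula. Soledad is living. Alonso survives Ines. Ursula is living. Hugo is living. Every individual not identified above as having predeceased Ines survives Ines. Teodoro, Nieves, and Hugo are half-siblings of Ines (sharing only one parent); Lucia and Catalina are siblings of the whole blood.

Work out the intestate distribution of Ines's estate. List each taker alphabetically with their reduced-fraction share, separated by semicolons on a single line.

Alonso 2/21; Hugo 1/7; Lucia 2/7; Nieves 1/7; Soledad 2/21; Teodoro 1/7; Ursula 2/21

No spouse, descendants, or parent survives, so the estate passes to Ines's siblings per stirpes.
Half-blood siblings count for one-half the weight of whole-blood siblings at the initial division.
Dividing 1 in proportion to weights (total weight 7/2): Teodoro (weight 1/2) → 1/7; Lucia (weight 1) → 2/7; Nieves (weight 1/2) → 1/7; Catalina (weight 1) → 2/7; Hugo (weight 1/2) → 1/7.
Teodoro is living and takes 1/7.
Lucia is living and takes 2/7.
Nieves is living and takes 1/7.
Catalina predeceased; the 2/7 allotted to Catalina's branch passes to Catalina's issue by representation.
The 2/7 is divided into 3 equal shares of 2/21 among Soledad, Alonso, Ursula.
Soledad is living and takes 2/21.
Alonso is living and takes 2/21.
Ursula is living and takes 2/21.
Hugo is living and takes 1/7.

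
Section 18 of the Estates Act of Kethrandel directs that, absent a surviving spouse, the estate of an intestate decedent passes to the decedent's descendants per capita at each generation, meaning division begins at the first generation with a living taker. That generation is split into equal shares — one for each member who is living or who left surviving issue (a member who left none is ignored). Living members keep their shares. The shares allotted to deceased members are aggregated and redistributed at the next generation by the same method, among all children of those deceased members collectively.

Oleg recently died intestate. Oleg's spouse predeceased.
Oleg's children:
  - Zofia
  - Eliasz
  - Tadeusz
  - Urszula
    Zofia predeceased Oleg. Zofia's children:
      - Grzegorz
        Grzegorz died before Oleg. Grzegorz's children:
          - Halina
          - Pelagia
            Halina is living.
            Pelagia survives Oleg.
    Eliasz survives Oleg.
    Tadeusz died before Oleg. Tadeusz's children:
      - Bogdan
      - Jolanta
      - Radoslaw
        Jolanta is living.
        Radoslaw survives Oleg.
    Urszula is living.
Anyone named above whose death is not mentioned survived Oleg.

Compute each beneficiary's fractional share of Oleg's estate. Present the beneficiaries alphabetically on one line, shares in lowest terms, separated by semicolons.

There is no surviving spouse, so the entire estate passes to Oleg's descendants per capita at each generation.
At generation 1 (Zofia, Eliasz, Tadeusz, Urszula) there are 4 shares of (1)/4 = 1/4 each.
Living: Eliasz and Urszula — each takes 1/4.
Deceased: Zofia and Tadeusz. Their combined 1/2 is pooled and carried to generation 2.
At generation 2 (Grzegorz, Bogdan, Jolanta, Radoslaw) there are 4 shares of (1/2)/4 = 1/8 each.
Living: Bogdan, Jolanta, and Radoslaw — each takes 1/8.
Deceased: Grzegorz. That 1/8 share is carried to generation 3.
At generation 3 (Halina, Pelagia) there are 2 shares of (1/8)/2 = 1/16 each.
Living: Halina and Pelagia — each takes 1/16.

Bogdan 1/8; Eliasz 1/4; Halina 1/16; Jolanta 1/8; Pelagia 1/16; Radoslaw 1/8; Urszula 1/4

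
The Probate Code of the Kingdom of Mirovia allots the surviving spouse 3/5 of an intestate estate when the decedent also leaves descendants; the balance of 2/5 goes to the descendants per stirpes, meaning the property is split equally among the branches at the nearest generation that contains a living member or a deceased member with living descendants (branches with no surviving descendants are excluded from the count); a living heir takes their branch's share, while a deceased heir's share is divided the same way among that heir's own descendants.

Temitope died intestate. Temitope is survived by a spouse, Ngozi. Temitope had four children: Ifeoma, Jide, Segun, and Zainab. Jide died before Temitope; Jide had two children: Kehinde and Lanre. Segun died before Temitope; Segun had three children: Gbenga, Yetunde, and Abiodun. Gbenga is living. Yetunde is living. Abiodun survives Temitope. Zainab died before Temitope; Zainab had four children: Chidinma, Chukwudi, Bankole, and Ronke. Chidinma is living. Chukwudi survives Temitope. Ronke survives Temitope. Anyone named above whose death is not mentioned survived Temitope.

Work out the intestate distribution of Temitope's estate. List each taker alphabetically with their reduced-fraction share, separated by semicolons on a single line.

Abiodun 1/30; Bankole 1/40; Chidinma 1/40; Chukwudi 1/40; Gbenga 1/30; Ifeoma 1/10; Kehinde 1/20; Lanre 1/20; Ngozi 3/5; Ronke 1/40; Yetunde 1/30

Ngozi, as surviving spouse, takes 3/5.
The remaining 2/5 passes to Temitope's descendants per stirpes.
The 2/5 is divided into 4 equal shares of 1/10 among Ifeoma, Jide, Segun, Zainab.
Ifeoma is living and takes 1/10.
Jide predeceased; the 1/10 allotted to Jide's branch passes to Jide's issue by representation.
The 1/10 is divided into 2 equal shares of 1/20 among Kehinde, Lanre.
Kehinde is living and takes 1/20.
Lanre is living and takes 1/20.
Segun predeceased; the 1/10 allotted to Segun's branch passes to Segun's issue by representation.
The 1/10 is divided into 3 equal shares of 1/30 among Gbenga, Yetunde, Abiodun.
Gbenga is living and takes 1/30.
Yetunde is living and takes 1/30.
Abiodun is living and takes 1/30.
Zainab predeceased; the 1/10 allotted to Zainab's branch passes to Zainab's issue by representation.
The 1/10 is divided into 4 equal shares of 1/40 among Chidinma, Chukwudi, Bankole, Ronke.
Chidinma is living and takes 1/40.
Chukwudi is living and takes 1/40.
Bankole is living and takes 1/40.
Ronke is living and takes 1/40.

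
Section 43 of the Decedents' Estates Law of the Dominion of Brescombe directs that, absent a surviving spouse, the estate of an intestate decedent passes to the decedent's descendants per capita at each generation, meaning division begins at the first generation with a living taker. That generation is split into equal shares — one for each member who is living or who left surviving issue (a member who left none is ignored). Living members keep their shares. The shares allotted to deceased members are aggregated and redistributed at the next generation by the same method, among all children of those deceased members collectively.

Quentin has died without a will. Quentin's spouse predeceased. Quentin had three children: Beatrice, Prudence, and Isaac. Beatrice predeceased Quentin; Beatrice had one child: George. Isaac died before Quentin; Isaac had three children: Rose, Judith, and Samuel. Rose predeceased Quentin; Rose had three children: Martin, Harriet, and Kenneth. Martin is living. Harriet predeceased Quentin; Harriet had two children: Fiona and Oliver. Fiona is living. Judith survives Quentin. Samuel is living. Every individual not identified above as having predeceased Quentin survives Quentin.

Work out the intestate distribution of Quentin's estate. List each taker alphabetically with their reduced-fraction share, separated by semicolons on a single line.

There is no surviving spouse, so the entire estate passes to Quentin's descendants per capita at each generation.
At generation 1 (Beatrice, Prudence, Isaac) there are 3 shares of (1)/3 = 1/3 each.
Living: Prudence — each takes 1/3.
Deceased: Beatrice and Isaac. Their combined 2/3 is pooled and carried to generation 2.
At generation 2 (George, Rose, Judith, Samuel) there are 4 shares of (2/3)/4 = 1/6 each.
Living: George, Judith, and Samuel — each takes 1/6.
Deceased: Rose. That 1/6 share is carried to generation 3.
At generation 3 (Martin, Harriet, Kenneth) there are 3 shares of (1/6)/3 = 1/18 each.
Living: Martin and Kenneth — each takes 1/18.
Deceased: Harriet. That 1/18 share is carried to generation 4.
At generation 4 (Fiona, Oliver) there are 2 shares of (1/18)/2 = 1/36 each.
Living: Fiona and Oliver — each takes 1/36.

Fiona 1/36; George 1/6; Judith 1/6; Kenneth 1/18; Martin 1/18; Oliver 1/36; Prudence 1/3; Samuel 1/6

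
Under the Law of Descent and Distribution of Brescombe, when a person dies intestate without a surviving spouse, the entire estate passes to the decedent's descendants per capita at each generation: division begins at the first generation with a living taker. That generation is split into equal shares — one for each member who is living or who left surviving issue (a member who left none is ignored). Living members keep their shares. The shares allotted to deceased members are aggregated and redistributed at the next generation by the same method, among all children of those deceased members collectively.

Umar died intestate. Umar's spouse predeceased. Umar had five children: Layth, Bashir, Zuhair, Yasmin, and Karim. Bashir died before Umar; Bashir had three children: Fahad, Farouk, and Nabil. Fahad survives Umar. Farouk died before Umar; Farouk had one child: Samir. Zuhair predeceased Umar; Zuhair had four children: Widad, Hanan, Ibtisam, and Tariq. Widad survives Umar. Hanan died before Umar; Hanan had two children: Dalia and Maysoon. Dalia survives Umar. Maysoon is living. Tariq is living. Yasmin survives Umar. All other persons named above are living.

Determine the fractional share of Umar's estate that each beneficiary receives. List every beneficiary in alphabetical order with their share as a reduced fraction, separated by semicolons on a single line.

Dalia 4/105; Fahad 2/35; Ibtisam 2/35; Karim 1/5; Layth 1/5; Maysoon 4/105; Nabil 2/35; Samir 4/105; Tariq 2/35; Widad 2/35; Yasmin 1/5

There is no surviving spouse, so the entire estate passes to Umar's descendants per capita at each generation.
At generation 1 (Layth, Bashir, Zuhair, Yasmin, Karim) there are 5 shares of (1)/5 = 1/5 each.
Living: Layth, Yasmin, and Karim — each takes 1/5.
Deceased: Bashir and Zuhair. Their combined 2/5 is pooled and carried to generation 2.
At generation 2 (Fahad, Farouk, Nabil, Widad, Hanan, Ibtisam, Tariq) there are 7 shares of (2/5)/7 = 2/35 each.
Living: Fahad, Nabil, Widad, Ibtisam, and Tariq — each takes 2/35.
Deceased: Farouk and Hanan. Their combined 4/35 is pooled and carried to generation 3.
At generation 3 (Samir, Dalia, Maysoon) there are 3 shares of (4/35)/3 = 4/105 each.
Living: Samir, Dalia, and Maysoon — each takes 4/105.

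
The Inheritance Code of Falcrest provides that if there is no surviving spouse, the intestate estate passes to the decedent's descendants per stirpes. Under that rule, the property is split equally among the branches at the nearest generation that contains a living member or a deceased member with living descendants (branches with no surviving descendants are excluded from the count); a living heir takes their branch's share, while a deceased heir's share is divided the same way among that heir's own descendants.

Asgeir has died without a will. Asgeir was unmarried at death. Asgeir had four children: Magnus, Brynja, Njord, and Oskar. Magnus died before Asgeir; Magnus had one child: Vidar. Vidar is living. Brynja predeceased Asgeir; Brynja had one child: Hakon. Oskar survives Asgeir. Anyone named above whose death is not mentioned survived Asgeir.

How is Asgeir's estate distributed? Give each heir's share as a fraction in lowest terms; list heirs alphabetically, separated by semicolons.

There is no surviving spouse, so the entire estate passes to Asgeir's descendants per stirpes.
The estate is divided into 4 equal shares of 1/4 among Magnus, Brynja, Njord, Oskar.
Magnus predeceased; the 1/4 allotted to Magnus's branch passes to Magnus's issue by representation.
Vidar is the sole taker at this level and receives the full 1/4.
Brynja predeceased; the 1/4 allotted to Brynja's branch passes to Brynja's issue by representation.
Hakon is the sole taker at this level and receives the full 1/4.
Njord is living and takes 1/4.
Oskar is living and takes 1/4.

Hakon 1/4; Njord 1/4; Oskar 1/4; Vidar 1/4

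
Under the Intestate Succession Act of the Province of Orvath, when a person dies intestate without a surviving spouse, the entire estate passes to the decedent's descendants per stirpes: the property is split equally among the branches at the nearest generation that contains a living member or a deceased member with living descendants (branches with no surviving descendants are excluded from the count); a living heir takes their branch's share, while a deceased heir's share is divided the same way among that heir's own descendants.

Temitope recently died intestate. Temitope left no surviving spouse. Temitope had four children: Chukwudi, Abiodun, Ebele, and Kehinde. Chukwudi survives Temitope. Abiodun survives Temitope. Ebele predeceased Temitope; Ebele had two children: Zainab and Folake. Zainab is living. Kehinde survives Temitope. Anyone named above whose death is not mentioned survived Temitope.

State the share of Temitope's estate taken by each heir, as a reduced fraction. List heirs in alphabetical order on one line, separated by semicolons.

Abiodun 1/4; Chukwudi 1/4; Folake 1/8; Kehinde 1/4; Zainab 1/8

There is no surviving spouse, so the entire estate passes to Temitope's descendants per stirpes.
The estate is divided into 4 equal shares of 1/4 among Chukwudi, Abiodun, Ebele, Kehinde.
Chukwudi is living and takes 1/4.
Abiodun is living and takes 1/4.
Ebele predeceased; the 1/4 allotted to Ebele's branch passes to Ebele's issue by representation.
The 1/4 is divided into 2 equal shares of 1/8 among Zainab, Folake.
Zainab is living and takes 1/8.
Folake is living and takes 1/8.
Kehinde is living and takes 1/4.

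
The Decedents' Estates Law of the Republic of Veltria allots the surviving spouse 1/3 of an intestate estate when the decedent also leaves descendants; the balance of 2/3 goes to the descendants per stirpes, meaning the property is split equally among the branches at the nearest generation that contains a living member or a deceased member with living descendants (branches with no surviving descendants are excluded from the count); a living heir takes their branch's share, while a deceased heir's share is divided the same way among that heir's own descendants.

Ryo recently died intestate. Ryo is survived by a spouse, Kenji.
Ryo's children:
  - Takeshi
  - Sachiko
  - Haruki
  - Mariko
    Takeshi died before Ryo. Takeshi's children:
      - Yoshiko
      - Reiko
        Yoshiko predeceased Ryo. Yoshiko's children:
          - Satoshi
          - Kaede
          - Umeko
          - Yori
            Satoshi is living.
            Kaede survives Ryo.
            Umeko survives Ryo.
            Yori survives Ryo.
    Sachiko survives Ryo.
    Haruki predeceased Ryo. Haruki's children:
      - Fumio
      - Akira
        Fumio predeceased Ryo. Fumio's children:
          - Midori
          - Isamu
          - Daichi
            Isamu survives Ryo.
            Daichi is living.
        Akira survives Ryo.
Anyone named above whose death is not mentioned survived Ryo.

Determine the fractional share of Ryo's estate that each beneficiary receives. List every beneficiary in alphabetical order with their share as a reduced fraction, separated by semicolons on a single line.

Akira 1/12; Daichi 1/36; Isamu 1/36; Kaede 1/48; Kenji 1/3; Mariko 1/6; Midori 1/36; Reiko 1/12; Sachiko 1/6; Satoshi 1/48; Umeko 1/48; Yori 1/48

Kenji, as surviving spouse, takes 1/3.
The remaining 2/3 passes to Ryo's descendants per stirpes.
The 2/3 is divided into 4 equal shares of 1/6 among Takeshi, Sachiko, Haruki, Mariko.
Takeshi predeceased; the 1/6 allotted to Takeshi's branch passes to Takeshi's issue by representation.
The 1/6 is divided into 2 equal shares of 1/12 among Yoshiko, Reiko.
Yoshiko predeceased; the 1/12 allotted to Yoshiko's branch passes to Yoshiko's issue by representation.
The 1/12 is divided into 4 equal shares of 1/48 among Satoshi, Kaede, Umeko, Yori.
Satoshi is living and takes 1/48.
Kaede is living and takes 1/48.
Umeko is living and takes 1/48.
Yori is living and takes 1/48.
Reiko is living and takes 1/12.
Sachiko is living and takes 1/6.
Haruki predeceased; the 1/6 allotted to Haruki's branch passes to Haruki's issue by representation.
The 1/6 is divided into 2 equal shares of 1/12 among Fumio, Akira.
Fumio predeceased; the 1/12 allotted to Fumio's branch passes to Fumio's issue by representation.
The 1/12 is divided into 3 equal shares of 1/36 among Midori, Isamu, Daichi.
Midori is living and takes 1/36.
Isamu is living and takes 1/36.
Daichi is living and takes 1/36.
Akira is living and takes 1/12.
Mariko is living and takes 1/6.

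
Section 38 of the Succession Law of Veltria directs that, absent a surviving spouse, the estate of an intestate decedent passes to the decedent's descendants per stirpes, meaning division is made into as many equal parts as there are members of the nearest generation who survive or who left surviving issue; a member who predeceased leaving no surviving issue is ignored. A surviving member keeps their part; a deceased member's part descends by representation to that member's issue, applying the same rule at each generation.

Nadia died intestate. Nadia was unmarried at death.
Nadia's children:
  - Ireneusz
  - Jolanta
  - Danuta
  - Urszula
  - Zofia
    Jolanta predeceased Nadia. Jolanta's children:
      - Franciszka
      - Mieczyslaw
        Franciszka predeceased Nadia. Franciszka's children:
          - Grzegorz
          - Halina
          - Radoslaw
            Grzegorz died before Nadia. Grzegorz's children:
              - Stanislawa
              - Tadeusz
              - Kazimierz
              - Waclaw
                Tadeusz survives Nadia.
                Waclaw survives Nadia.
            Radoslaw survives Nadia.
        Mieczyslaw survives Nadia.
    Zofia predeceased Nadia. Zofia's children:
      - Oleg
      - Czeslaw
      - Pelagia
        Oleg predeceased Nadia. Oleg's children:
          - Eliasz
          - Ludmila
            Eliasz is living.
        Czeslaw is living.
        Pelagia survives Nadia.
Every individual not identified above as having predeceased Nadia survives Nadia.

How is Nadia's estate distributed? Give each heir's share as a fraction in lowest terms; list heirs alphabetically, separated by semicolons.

Czeslaw 1/15; Danuta 1/5; Eliasz 1/30; Halina 1/30; Ireneusz 1/5; Kazimierz 1/120; Ludmila 1/30; Mieczyslaw 1/10; Pelagia 1/15; Radoslaw 1/30; Stanislawa 1/120; Tadeusz 1/120; Urszula 1/5; Waclaw 1/120

There is no surviving spouse, so the entire estate passes to Nadia's descendants per stirpes.
The estate is divided into 5 equal shares of 1/5 among Ireneusz, Jolanta, Danuta, Urszula, Zofia.
Ireneusz is living and takes 1/5.
Jolanta predeceased; the 1/5 allotted to Jolanta's branch passes to Jolanta's issue by representation.
The 1/5 is divided into 2 equal shares of 1/10 among Franciszka, Mieczyslaw.
Franciszka predeceased; the 1/10 allotted to Franciszka's branch passes to Franciszka's issue by representation.
The 1/10 is divided into 3 equal shares of 1/30 among Grzegorz, Halina, Radoslaw.
Grzegorz predeceased; the 1/30 allotted to Grzegorz's branch passes to Grzegorz's issue by representation.
The 1/30 is divided into 4 equal shares of 1/120 among Stanislawa, Tadeusz, Kazimierz, Waclaw.
Stanislawa is living and takes 1/120.
Tadeusz is living and takes 1/120.
Kazimierz is living and takes 1/120.
Waclaw is living and takes 1/120.
Halina is living and takes 1/30.
Radoslaw is living and takes 1/30.
Mieczyslaw is living and takes 1/10.
Danuta is living and takes 1/5.
Urszula is living and takes 1/5.
Zofia predeceased; the 1/5 allotted to Zofia's branch passes to Zofia's issue by representation.
The 1/5 is divided into 3 equal shares of 1/15 among Oleg, Czeslaw, Pelagia.
Oleg predeceased; the 1/15 allotted to Oleg's branch passes to Oleg's issue by representation.
The 1/15 is divided into 2 equal shares of 1/30 among Eliasz, Ludmila.
Eliasz is living and takes 1/30.
Ludmila is living and takes 1/30.
Czeslaw is living and takes 1/15.
Pelagia is living and takes 1/15.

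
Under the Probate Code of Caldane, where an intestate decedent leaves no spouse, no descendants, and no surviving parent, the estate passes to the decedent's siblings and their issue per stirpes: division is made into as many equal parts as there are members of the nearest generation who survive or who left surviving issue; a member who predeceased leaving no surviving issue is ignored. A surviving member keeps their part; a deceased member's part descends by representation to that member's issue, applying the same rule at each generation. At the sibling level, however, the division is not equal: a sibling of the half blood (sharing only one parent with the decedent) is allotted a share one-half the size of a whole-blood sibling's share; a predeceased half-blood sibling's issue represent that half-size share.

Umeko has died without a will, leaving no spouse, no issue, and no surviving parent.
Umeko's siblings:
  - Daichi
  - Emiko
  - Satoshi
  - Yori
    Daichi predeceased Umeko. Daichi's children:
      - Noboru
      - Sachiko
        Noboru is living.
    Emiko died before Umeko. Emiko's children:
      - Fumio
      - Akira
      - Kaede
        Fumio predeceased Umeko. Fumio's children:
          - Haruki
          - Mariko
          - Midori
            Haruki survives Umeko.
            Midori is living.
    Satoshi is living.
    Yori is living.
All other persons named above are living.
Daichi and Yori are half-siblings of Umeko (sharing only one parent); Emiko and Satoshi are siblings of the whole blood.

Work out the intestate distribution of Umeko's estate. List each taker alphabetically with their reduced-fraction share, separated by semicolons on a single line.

Akira 1/9; Haruki 1/27; Kaede 1/9; Mariko 1/27; Midori 1/27; Noboru 1/12; Sachiko 1/12; Satoshi 1/3; Yori 1/6

No spouse, descendants, or parent survives, so the estate passes to Umeko's siblings per stirpes.
Half-blood siblings count for one-half the weight of whole-blood siblings at the initial division.
Dividing 1 in proportion to weights (total weight 3): Daichi (weight 1/2) → 1/6; Emiko (weight 1) → 1/3; Satoshi (weight 1) → 1/3; Yori (weight 1/2) → 1/6.
Daichi predeceased; the 1/6 allotted to Daichi's branch passes to Daichi's issue by representation.
The 1/6 is divided into 2 equal shares of 1/12 among Noboru, Sachiko.
Noboru is living and takes 1/12.
Sachiko is living and takes 1/12.
Emiko predeceased; the 1/3 allotted to Emiko's branch passes to Emiko's issue by representation.
The 1/3 is divided into 3 equal shares of 1/9 among Fumio, Akira, Kaede.
Fumio predeceased; the 1/9 allotted to Fumio's branch passes to Fumio's issue by representation.
The 1/9 is divided into 3 equal shares of 1/27 among Haruki, Mariko, Midori.
Haruki is living and takes 1/27.
Mariko is living and takes 1/27.
Midori is living and takes 1/27.
Akira is living and takes 1/9.
Kaede is living and takes 1/9.
Satoshi is living and takes 1/3.
Yori is living and takes 1/6.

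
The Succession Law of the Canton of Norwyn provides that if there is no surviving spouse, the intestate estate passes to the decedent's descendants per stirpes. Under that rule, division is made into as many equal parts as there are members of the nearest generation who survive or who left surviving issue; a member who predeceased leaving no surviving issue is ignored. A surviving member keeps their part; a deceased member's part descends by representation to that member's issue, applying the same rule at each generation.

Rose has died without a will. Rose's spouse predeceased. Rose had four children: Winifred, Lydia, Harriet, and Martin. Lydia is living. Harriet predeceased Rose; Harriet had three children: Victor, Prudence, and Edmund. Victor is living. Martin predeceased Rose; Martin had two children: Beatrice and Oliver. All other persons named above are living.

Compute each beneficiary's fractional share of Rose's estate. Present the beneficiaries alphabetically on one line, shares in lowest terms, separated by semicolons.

There is no surviving spouse, so the entire estate passes to Rose's descendants per stirpes.
The estate is divided into 4 equal shares of 1/4 among Winifred, Lydia, Harriet, Martin.
Winifred is living and takes 1/4.
Lydia is living and takes 1/4.
Harriet predeceased; the 1/4 allotted to Harriet's branch passes to Harriet's issue by representation.
The 1/4 is divided into 3 equal shares of 1/12 among Victor, Prudence, Edmund.
Victor is living and takes 1/12.
Prudence is living and takes 1/12.
Edmund is living and takes 1/12.
Martin predeceased; the 1/4 allotted to Martin's branch passes to Martin's issue by representation.
The 1/4 is divided into 2 equal shares of 1/8 among Beatrice, Oliver.
Beatrice is living and takes 1/8.
Oliver is living and takes 1/8.

Beatrice 1/8; Edmund 1/12; Lydia 1/4; Oliver 1/8; Prudence 1/12; Victor 1/12; Winifred 1/4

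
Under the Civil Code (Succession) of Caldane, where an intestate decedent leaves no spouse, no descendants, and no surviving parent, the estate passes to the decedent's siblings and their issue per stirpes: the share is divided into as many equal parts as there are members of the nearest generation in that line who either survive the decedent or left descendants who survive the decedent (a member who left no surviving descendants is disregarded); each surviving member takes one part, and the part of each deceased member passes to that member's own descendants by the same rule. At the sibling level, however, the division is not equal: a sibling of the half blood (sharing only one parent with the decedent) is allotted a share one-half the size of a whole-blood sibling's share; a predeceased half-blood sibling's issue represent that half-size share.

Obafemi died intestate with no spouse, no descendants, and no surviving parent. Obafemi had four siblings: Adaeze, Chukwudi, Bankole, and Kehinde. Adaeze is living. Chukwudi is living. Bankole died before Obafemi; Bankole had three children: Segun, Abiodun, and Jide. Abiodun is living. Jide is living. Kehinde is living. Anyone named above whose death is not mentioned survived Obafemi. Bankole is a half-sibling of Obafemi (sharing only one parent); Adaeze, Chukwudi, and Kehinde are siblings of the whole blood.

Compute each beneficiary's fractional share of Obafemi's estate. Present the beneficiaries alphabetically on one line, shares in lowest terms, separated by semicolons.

No spouse, descendants, or parent survives, so the estate passes to Obafemi's siblings per stirpes.
Half-blood siblings count for one-half the weight of whole-blood siblings at the initial division.
Dividing 1 in proportion to weights (total weight 7/2): Adaeze (weight 1) → 2/7; Chukwudi (weight 1) → 2/7; Bankole (weight 1/2) → 1/7; Kehinde (weight 1) → 2/7.
Adaeze is living and takes 2/7.
Chukwudi is living and takes 2/7.
Bankole predeceased; the 1/7 allotted to Bankole's branch passes to Bankole's issue by representation.
The 1/7 is divided into 3 equal shares of 1/21 among Segun, Abiodun, Jide.
Segun is living and takes 1/21.
Abiodun is living and takes 1/21.
Jide is living and takes 1/21.
Kehinde is living and takes 2/7.

Abiodun 1/21; Adaeze 2/7; Chukwudi 2/7; Jide 1/21; Kehinde 2/7; Segun 1/21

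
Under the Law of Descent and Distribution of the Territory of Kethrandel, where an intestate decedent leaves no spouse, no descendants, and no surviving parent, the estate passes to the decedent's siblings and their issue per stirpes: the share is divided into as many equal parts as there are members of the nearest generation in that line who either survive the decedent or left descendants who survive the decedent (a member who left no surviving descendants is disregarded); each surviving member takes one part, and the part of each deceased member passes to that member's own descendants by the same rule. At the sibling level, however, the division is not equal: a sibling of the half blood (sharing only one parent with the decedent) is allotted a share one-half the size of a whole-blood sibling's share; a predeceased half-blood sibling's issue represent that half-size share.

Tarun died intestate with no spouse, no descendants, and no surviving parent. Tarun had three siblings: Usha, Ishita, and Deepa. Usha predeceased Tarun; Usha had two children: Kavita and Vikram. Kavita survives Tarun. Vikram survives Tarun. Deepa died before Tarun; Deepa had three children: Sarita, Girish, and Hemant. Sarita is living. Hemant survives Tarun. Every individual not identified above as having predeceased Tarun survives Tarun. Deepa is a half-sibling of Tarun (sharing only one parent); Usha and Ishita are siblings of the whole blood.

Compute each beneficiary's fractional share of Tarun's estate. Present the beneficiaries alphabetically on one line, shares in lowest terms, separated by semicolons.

Girish 1/15; Hemant 1/15; Ishita 2/5; Kavita 1/5; Sarita 1/15; Vikram 1/5

No spouse, descendants, or parent survives, so the estate passes to Tarun's siblings per stirpes.
Half-blood siblings count for one-half the weight of whole-blood siblings at the initial division.
Dividing 1 in proportion to weights (total weight 5/2): Usha (weight 1) → 2/5; Ishita (weight 1) → 2/5; Deepa (weight 1/2) → 1/5.
Usha predeceased; the 2/5 allotted to Usha's branch passes to Usha's issue by representation.
The 2/5 is divided into 2 equal shares of 1/5 among Kavita, Vikram.
Kavita is living and takes 1/5.
Vikram is living and takes 1/5.
Ishita is living and takes 2/5.
Deepa predeceased; the 1/5 allotted to Deepa's branch passes to Deepa's issue by representation.
The 1/5 is divided into 3 equal shares of 1/15 among Sarita, Girish, Hemant.
Sarita is living and takes 1/15.
Girish is living and takes 1/15.
Hemant is living and takes 1/15.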